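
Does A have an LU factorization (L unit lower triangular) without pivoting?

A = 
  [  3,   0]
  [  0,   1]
Yes.
A[1,1] = 3 ≠ 0, so Gaussian elimination proceeds without a row swap: multiplier ℓ₂₁ = (0)/(3) = 0, and U[2,2] = 1 - (0)(0) = 1.
L = 
  [  1,   0]
  [  0,   1]
U = 
  [  3,   0]
  [  0,   1]
Check row 2 of LU: [(0)(3), (0)(0) + 1] = [0, 1] = row 2 of A ✓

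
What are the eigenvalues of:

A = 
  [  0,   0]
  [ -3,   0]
λ = 0, 0

tr(A) = 0, det(A) = 0
Characteristic polynomial: λ² - tr(A)λ + det(A) = λ²
λ² = λ²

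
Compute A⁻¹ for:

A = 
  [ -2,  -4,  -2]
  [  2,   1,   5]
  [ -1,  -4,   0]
det(A) = (-2)·((1)(0) - (5)(-4)) - (-4)·((2)(0) - (5)(-1)) + (-2)·((2)(-4) - (1)(-1))
  = (-2)(20) - (-4)(5) + (-2)(-7)
  = -6
det(A) = -6 ≠ 0, so A is invertible.

Cofactors Cᵢⱼ = (-1)ⁱ⁺ʲ·Mᵢⱼ:
C = 
  [ 20,  -5,  -7]
  [  8,  -2,  -4]
  [-18,   6,   6]

adj(A) = Cᵀ:
adj(A) = 
  [ 20,   8, -18]
  [ -5,  -2,   6]
  [ -7,  -4,   6]

A⁻¹ = (-1/6) · adj(A):
A⁻¹ = 
  [-10/3,  -4/3,     3]
  [  5/6,   1/3,    -1]
  [  7/6,   2/3,    -1]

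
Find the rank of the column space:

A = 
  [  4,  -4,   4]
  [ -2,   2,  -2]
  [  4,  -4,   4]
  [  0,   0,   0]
dim(Col(A)) = 1

Row reduce:
R2 → R2 + (1/2)·R1
R3 → R3 - (1)·R1
REF = 
  [  4,  -4,   4]
  [  0,   0,   0]
  [  0,   0,   0]
  [  0,   0,   0]
Pivot columns: 1 → 1 pivot.
dim(Col(A)) = number of pivot columns = 1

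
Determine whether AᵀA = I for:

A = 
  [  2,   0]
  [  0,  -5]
No

AᵀA = 
  [  4,   0]
  [  0,  25]
≠ I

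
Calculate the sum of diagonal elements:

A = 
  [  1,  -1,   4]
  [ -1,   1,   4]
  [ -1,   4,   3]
5

tr(A) = 1 + 1 + 3 = 5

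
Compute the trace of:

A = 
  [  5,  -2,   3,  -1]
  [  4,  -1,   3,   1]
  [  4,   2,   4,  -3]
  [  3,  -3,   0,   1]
9

tr(A) = 5 + -1 + 4 + 1 = 9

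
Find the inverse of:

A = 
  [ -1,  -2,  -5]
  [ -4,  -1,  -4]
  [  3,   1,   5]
det(A) = (-1)·((-1)(5) - (-4)(1)) - (-2)·((-4)(5) - (-4)(3)) + (-5)·((-4)(1) - (-1)(3))
  = (-1)(-1) - (-2)(-8) + (-5)(-1)
  = -10
det(A) = -10 ≠ 0, so A is invertible.

Cofactors Cᵢⱼ = (-1)ⁱ⁺ʲ·Mᵢⱼ:
C = 
  [ -1,   8,  -1]
  [  5,  10,  -5]
  [  3,  16,  -7]

adj(A) = Cᵀ:
adj(A) = 
  [ -1,   5,   3]
  [  8,  10,  16]
  [ -1,  -5,  -7]

A⁻¹ = (-1/10) · adj(A):
A⁻¹ = 
  [ 1/10,  -1/2, -3/10]
  [ -4/5,    -1,  -8/5]
  [ 1/10,   1/2,  7/10]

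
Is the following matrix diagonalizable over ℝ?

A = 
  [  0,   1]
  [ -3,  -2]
No

tr(A) = -2, det(A) = 3
Characteristic polynomial: λ² - tr(A)λ + det(A) = λ² + 2λ + 3
λ² + 2λ + 3 = 0  ⇒  λ = (-2 ± √((2)² - 4·(3)))/2 = (-2 ± √(-8))/2
  = -1 + i√2,  -1 - i√2
Eigenvalues: -1 + i√2, -1 - i√2  (≈ -1 + 1.414i, -1 - 1.414i)
Has complex eigenvalues (not diagonalizable over ℝ).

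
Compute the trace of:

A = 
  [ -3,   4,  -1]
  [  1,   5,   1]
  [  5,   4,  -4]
-2

tr(A) = -3 + 5 + -4 = -2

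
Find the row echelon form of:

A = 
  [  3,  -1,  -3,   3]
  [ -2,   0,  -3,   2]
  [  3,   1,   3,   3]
Row operations:
R2 → R2 + (2/3)·R1
R3 → R3 - (1)·R1
R3 → R3 + (3)·R2

Resulting echelon form:
REF = 
  [   3,   -1,   -3,    3]
  [   0, -2/3,   -5,    4]
  [   0,    0,   -9,   12]

Rank = 3 (number of non-zero pivot rows).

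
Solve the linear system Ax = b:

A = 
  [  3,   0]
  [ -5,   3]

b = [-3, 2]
x = [-1, -1]

Row reduce the augmented matrix [A|b]:
R2 → R2 + (5/3)·R1
REF = 
  [  3,   0,  -3]
  [  0,   3,  -3]

Back-substitution:
x₂ = (-3) / 3 = -1
x₁ = (-3 - (0)(-1)) / 3 = -1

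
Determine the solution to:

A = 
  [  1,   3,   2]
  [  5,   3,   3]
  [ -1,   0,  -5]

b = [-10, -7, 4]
Row reduce the augmented matrix [A|b]:
R2 → R2 - (5)·R1
R3 → R3 + (1)·R1
R3 → R3 + (1/4)·R2
REF = 
  [    1,     3,     2,   -10]
  [    0,   -12,    -7,    43]
  [    0,     0, -19/4,  19/4]

Back-substitution:
x₃ = (19/4) / (-19/4) = -1
x₂ = (43 - (-7)(-1)) / (-12) = -3
x₁ = (-10 - (3)(-3) - (2)(-1)) / 1 = 1

x = [1, -3, -1]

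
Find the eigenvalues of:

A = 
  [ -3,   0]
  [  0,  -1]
λ = -1, -3

tr(A) = -4, det(A) = 3
Characteristic polynomial: λ² - tr(A)λ + det(A) = λ² + 4λ + 3
λ² + 4λ + 3 = (λ + 3)(λ + 1)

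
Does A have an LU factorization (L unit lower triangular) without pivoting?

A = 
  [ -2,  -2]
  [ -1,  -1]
Yes.
A[1,1] = -2 ≠ 0, so Gaussian elimination proceeds without a row swap: multiplier ℓ₂₁ = (-1)/(-2) = 1/2, and U[2,2] = -1 - (1/2)(-2) = 0.
L = 
  [  1,   0]
  [1/2,   1]
U = 
  [ -2,  -2]
  [  0,   0]
Check row 2 of LU: [(1/2)(-2), (1/2)(-2) + 0] = [-1, -1] = row 2 of A ✓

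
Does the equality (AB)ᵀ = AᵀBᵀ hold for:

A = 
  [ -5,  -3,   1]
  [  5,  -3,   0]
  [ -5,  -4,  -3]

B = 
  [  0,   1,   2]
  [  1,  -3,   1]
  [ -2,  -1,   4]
No

(AB)ᵀ = 
  [ -5,  -3,   2]
  [  3,  14,  10]
  [ -9,   7, -26]

AᵀBᵀ = 
  [ -5, -25, -15]
  [-11,   2,  -7]
  [ -6,  -2, -14]

The two matrices differ, so (AB)ᵀ ≠ AᵀBᵀ in general. The correct identity is (AB)ᵀ = BᵀAᵀ.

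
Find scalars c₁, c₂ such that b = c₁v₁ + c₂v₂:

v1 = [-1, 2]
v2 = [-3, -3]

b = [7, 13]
c1 = 2, c2 = -3

b = 2·v1 + -3·v2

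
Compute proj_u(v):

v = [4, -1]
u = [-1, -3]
proj_u(v) = [1/10, 3/10]

v·u = (4)(-1) + (-1)(-3) = -1
u·u = (-1)² + (-3)² = 10
proj_u(v) = (v·u / u·u) × u = (-1/10) × u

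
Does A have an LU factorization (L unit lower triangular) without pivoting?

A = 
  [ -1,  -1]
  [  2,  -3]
Yes.
A[1,1] = -1 ≠ 0, so Gaussian elimination proceeds without a row swap: multiplier ℓ₂₁ = (2)/(-1) = -2, and U[2,2] = -3 - (-2)(-1) = -5.
L = 
  [  1,   0]
  [ -2,   1]
U = 
  [ -1,  -1]
  [  0,  -5]
Check row 2 of LU: [(-2)(-1), (-2)(-1) + (-5)] = [2, -3] = row 2 of A ✓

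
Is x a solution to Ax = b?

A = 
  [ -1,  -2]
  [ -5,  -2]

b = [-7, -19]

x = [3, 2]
Yes

Ax = [-7, -19] = b ✓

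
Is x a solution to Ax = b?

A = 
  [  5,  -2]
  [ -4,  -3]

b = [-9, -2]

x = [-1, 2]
Yes

Ax = [-9, -2] = b ✓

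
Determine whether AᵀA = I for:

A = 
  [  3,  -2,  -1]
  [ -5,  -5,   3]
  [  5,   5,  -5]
No

AᵀA = 
  [ 59,  44, -43]
  [ 44,  54, -38]
  [-43, -38,  35]
≠ I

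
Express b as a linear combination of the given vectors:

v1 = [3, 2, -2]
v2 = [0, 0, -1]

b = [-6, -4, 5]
c1 = -2, c2 = -1

b = -2·v1 + -1·v2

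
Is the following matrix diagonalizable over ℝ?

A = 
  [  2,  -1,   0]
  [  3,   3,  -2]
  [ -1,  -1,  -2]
No

Characteristic polynomial: det(λI - A) = λ³ - 3λ² - 3λ + 24
By the rational root theorem any rational root is an integer dividing 24; none of those is a root, so p(λ) has no rational roots and hence (being an irreducible cubic) no repeated roots.
Discriminant of the cubic: Δ = -8883
Δ < 0 ⇒ one real eigenvalue and a complex-conjugate pair: λ ≈ 2.702 + 1.639i, 2.702 - 1.639i, -2.403
Has complex eigenvalues (not diagonalizable over ℝ).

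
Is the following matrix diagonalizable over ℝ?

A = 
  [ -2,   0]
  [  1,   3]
Yes

tr(A) = 1, det(A) = -6
Characteristic polynomial: λ² - tr(A)λ + det(A) = λ² - λ - 6
λ² - λ - 6 = (λ + 2)(λ - 3)
Eigenvalues: 3, -2
λ=-2: alg. mult. = 1, geom. mult. = 2 - rank(A - (-2)I) = 2 - 1 = 1
λ=3: alg. mult. = 1, geom. mult. = 2 - rank(A - (3)I) = 2 - 1 = 1
Sum of geometric multiplicities equals n, so A has n independent eigenvectors.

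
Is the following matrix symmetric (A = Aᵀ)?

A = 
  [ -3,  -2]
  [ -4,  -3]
No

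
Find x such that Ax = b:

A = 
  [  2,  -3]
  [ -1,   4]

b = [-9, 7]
Row reduce the augmented matrix [A|b]:
R2 → R2 + (1/2)·R1
REF = 
  [  2,  -3,  -9]
  [  0, 5/2, 5/2]

Back-substitution:
x₂ = (5/2) / (5/2) = 1
x₁ = (-9 - (-3)(1)) / 2 = -3

x = [-3, 1]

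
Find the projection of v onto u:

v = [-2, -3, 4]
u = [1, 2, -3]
proj_u(v) = [-10/7, -20/7, 30/7]

v·u = (-2)(1) + (-3)(2) + (4)(-3) = -20
u·u = (1)² + (2)² + (-3)² = 14
proj_u(v) = (v·u / u·u) × u = (-20/14) × u = (-10/7) × u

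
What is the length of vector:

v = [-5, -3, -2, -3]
6.856

||v||₂ = √((-5)² + (-3)² + (-2)² + (-3)²) = √47 = 6.856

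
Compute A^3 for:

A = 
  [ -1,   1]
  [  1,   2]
A² = A·A:
A²[1,1] = (-1)(-1) + (1)(1) = 2
A²[1,2] = (-1)(1) + (1)(2) = 1
A²[2,1] = (1)(-1) + (2)(1) = 1
A²[2,2] = (1)(1) + (2)(2) = 5
A² = 
  [  2,   1]
  [  1,   5]

A^3 = A^2·A:
A^3[1,1] = (2)(-1) + (1)(1) = -1
A^3[1,2] = (2)(1) + (1)(2) = 4
A^3[2,1] = (1)(-1) + (5)(1) = 4
A^3[2,2] = (1)(1) + (5)(2) = 11
A^3 = 
  [ -1,   4]
  [  4,  11]

Therefore
A^3 = 
  [ -1,   4]
  [  4,  11]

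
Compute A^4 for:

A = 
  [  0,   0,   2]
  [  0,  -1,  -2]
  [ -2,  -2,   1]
A² = A·A:
A²[1,1] = (0)(0) + (0)(0) + (2)(-2) = -4
A²[1,2] = (0)(0) + (0)(-1) + (2)(-2) = -4
A²[1,3] = (0)(2) + (0)(-2) + (2)(1) = 2
A²[2,1] = (0)(0) + (-1)(0) + (-2)(-2) = 4
A²[2,2] = (0)(0) + (-1)(-1) + (-2)(-2) = 5
A²[2,3] = (0)(2) + (-1)(-2) + (-2)(1) = 0
A²[3,1] = (-2)(0) + (-2)(0) + (1)(-2) = -2
A²[3,2] = (-2)(0) + (-2)(-1) + (1)(-2) = 0
A²[3,3] = (-2)(2) + (-2)(-2) + (1)(1) = 1
A² = 
  [ -4,  -4,   2]
  [  4,   5,   0]
  [ -2,   0,   1]

A^3 = A^2·A:
A^3[1,1] = (-4)(0) + (-4)(0) + (2)(-2) = -4
A^3[1,2] = (-4)(0) + (-4)(-1) + (2)(-2) = 0
A^3[1,3] = (-4)(2) + (-4)(-2) + (2)(1) = 2
A^3[2,1] = (4)(0) + (5)(0) + (0)(-2) = 0
A^3[2,2] = (4)(0) + (5)(-1) + (0)(-2) = -5
A^3[2,3] = (4)(2) + (5)(-2) + (0)(1) = -2
A^3[3,1] = (-2)(0) + (0)(0) + (1)(-2) = -2
A^3[3,2] = (-2)(0) + (0)(-1) + (1)(-2) = -2
A^3[3,3] = (-2)(2) + (0)(-2) + (1)(1) = -3
A^3 = 
  [ -4,   0,   2]
  [  0,  -5,  -2]
  [ -2,  -2,  -3]

A^4 = A^3·A:
A^4[1,1] = (-4)(0) + (0)(0) + (2)(-2) = -4
A^4[1,2] = (-4)(0) + (0)(-1) + (2)(-2) = -4
A^4[1,3] = (-4)(2) + (0)(-2) + (2)(1) = -6
A^4[2,1] = (0)(0) + (-5)(0) + (-2)(-2) = 4
A^4[2,2] = (0)(0) + (-5)(-1) + (-2)(-2) = 9
A^4[2,3] = (0)(2) + (-5)(-2) + (-2)(1) = 8
A^4[3,1] = (-2)(0) + (-2)(0) + (-3)(-2) = 6
A^4[3,2] = (-2)(0) + (-2)(-1) + (-3)(-2) = 8
A^4[3,3] = (-2)(2) + (-2)(-2) + (-3)(1) = -3
A^4 = 
  [ -4,  -4,  -6]
  [  4,   9,   8]
  [  6,   8,  -3]

Therefore
A^4 = 
  [ -4,  -4,  -6]
  [  4,   9,   8]
  [  6,   8,  -3]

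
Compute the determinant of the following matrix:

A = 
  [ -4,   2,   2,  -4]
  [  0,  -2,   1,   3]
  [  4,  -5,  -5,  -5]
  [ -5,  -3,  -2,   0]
-666

Cofactor expansion along row 1: det(A) = a₁₁M₁₁ - a₁₂M₁₂ + a₁₃M₁₃ - a₁₄M₁₄

M₁₁ = det[[-2, 1, 3]; [-5, -5, -5]; [-3, -2, 0]]
  = (-2)·((-5)(0) - (-5)(-2)) - (1)·((-5)(0) - (-5)(-3)) + (3)·((-5)(-2) - (-5)(-3))
  = (-2)(-10) - (1)(-15) + (3)(-5)
  = 20
M₁₂ = det[[0, 1, 3]; [4, -5, -5]; [-5, -2, 0]]
  = (0)·((-5)(0) - (-5)(-2)) - (1)·((4)(0) - (-5)(-5)) + (3)·((4)(-2) - (-5)(-5))
  = (0)(-10) - (1)(-25) + (3)(-33)
  = -74
M₁₃ = det[[0, -2, 3]; [4, -5, -5]; [-5, -3, 0]]
  = (0)·((-5)(0) - (-5)(-3)) - (-2)·((4)(0) - (-5)(-5)) + (3)·((4)(-3) - (-5)(-5))
  = (0)(-15) - (-2)(-25) + (3)(-37)
  = -161
M₁₄ = det[[0, -2, 1]; [4, -5, -5]; [-5, -3, -2]]
  = (0)·((-5)(-2) - (-5)(-3)) - (-2)·((4)(-2) - (-5)(-5)) + (1)·((4)(-3) - (-5)(-5))
  = (0)(-5) - (-2)(-33) + (1)(-37)
  = -103

det(A) = (-4)(20) - (2)(-74) + (2)(-161) - (-4)(-103) = -666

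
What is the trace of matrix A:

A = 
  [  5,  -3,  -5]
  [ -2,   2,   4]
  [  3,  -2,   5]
12

tr(A) = 5 + 2 + 5 = 12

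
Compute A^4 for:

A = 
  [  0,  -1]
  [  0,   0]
A^4 = 
  [  0,   0]
  [  0,   0]

A² = A·A:
A²[1,1] = (0)(0) + (-1)(0) = 0
A²[1,2] = (0)(-1) + (-1)(0) = 0
A²[2,1] = (0)(0) + (0)(0) = 0
A²[2,2] = (0)(-1) + (0)(0) = 0
A² = 
  [  0,   0]
  [  0,   0]

A^3 = A^2·A:
A^3[1,1] = (0)(0) + (0)(0) = 0
A^3[1,2] = (0)(-1) + (0)(0) = 0
A^3[2,1] = (0)(0) + (0)(0) = 0
A^3[2,2] = (0)(-1) + (0)(0) = 0
A^3 = 
  [  0,   0]
  [  0,   0]

A^4 = A^3·A:
A^4[1,1] = (0)(0) + (0)(0) = 0
A^4[1,2] = (0)(-1) + (0)(0) = 0
A^4[2,1] = (0)(0) + (0)(0) = 0
A^4[2,2] = (0)(-1) + (0)(0) = 0
A^4 = 
  [  0,   0]
  [  0,   0]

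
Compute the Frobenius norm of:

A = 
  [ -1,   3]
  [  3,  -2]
||A||_F = 4.796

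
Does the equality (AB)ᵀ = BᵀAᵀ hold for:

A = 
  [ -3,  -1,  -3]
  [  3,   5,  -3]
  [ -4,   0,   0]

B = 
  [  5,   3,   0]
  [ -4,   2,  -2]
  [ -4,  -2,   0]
Yes

(AB)ᵀ = 
  [  1,   7, -20]
  [ -5,  25, -12]
  [  2, -10,   0]

BᵀAᵀ = 
  [  1,   7, -20]
  [ -5,  25, -12]
  [  2, -10,   0]

Both sides are equal — this is the standard identity (AB)ᵀ = BᵀAᵀ, which holds for all A, B.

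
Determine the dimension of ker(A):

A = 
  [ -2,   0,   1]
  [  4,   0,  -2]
nullity(A) = 2

Row reduce:
R2 → R2 + (2)·R1
REF = 
  [ -2,   0,   1]
  [  0,   0,   0]
Pivot columns: 1 → 1 pivot.
rank(A) = 1, so nullity(A) = 3 - 1 = 2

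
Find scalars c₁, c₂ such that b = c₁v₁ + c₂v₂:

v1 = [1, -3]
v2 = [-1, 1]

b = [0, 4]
c1 = -2, c2 = -2

b = -2·v1 + -2·v2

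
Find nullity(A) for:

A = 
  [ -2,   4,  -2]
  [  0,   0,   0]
nullity(A) = 2

Row reduce:
(no row operations needed)
REF = 
  [ -2,   4,  -2]
  [  0,   0,   0]
Pivot columns: 1 → 1 pivot.
rank(A) = 1, so nullity(A) = 3 - 1 = 2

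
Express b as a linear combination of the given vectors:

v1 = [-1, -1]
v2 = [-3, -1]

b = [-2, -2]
c1 = 2, c2 = 0

b = 2·v1 + 0·v2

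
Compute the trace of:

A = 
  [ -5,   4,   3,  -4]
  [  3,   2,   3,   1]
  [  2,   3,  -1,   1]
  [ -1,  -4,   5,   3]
-1

tr(A) = -5 + 2 + -1 + 3 = -1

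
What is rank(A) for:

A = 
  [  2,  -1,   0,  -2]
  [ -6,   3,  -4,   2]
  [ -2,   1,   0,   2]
rank(A) = 2

Row reduce:
R2 → R2 + (3)·R1
R3 → R3 + (1)·R1
REF = 
  [  2,  -1,   0,  -2]
  [  0,   0,  -4,  -4]
  [  0,   0,   0,   0]
Pivot columns: 1, 3 → 2 pivots.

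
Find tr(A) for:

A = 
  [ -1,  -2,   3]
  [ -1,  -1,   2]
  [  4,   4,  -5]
-7

tr(A) = -1 + -1 + -5 = -7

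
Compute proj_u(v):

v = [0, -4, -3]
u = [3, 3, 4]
v·u = (0)(3) + (-4)(3) + (-3)(4) = -24
u·u = (3)² + (3)² + (4)² = 34
proj_u(v) = (v·u / u·u) × u = (-24/34) × u = (-12/17) × u

proj_u(v) = [-36/17, -36/17, -48/17]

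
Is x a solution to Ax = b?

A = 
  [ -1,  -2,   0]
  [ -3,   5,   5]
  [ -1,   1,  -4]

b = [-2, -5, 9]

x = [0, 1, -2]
Yes

Ax = [-2, -5, 9] = b ✓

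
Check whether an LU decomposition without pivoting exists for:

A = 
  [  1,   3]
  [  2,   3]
Yes.
A[1,1] = 1 ≠ 0, so Gaussian elimination proceeds without a row swap: multiplier ℓ₂₁ = (2)/(1) = 2, and U[2,2] = 3 - (2)(3) = -3.
L = 
  [  1,   0]
  [  2,   1]
U = 
  [  1,   3]
  [  0,  -3]
Check row 2 of LU: [(2)(1), (2)(3) + (-3)] = [2, 3] = row 2 of A ✓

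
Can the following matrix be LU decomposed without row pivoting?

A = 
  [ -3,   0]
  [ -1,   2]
Yes.
A[1,1] = -3 ≠ 0, so Gaussian elimination proceeds without a row swap: multiplier ℓ₂₁ = (-1)/(-3) = 1/3, and U[2,2] = 2 - (1/3)(0) = 2.
L = 
  [  1,   0]
  [1/3,   1]
U = 
  [ -3,   0]
  [  0,   2]
Check row 2 of LU: [(1/3)(-3), (1/3)(0) + 2] = [-1, 2] = row 2 of A ✓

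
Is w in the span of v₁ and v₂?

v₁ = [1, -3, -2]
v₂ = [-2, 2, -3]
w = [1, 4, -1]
No

Form the augmented matrix and row-reduce:
[v₁|v₂|w] = 
  [  1,  -2,   1]
  [ -3,   2,   4]
  [ -2,  -3,  -1]
R2 → R2 + (3)·R1
R3 → R3 + (2)·R1
R3 → R3 - (7/4)·R2
REF = 
  [    1,    -2,     1]
  [    0,    -4,     7]
  [    0,     0, -45/4]

Row 3 reads [0 0 | -45/4], i.e. 0 = -45/4, so the system is inconsistent and w ∉ span{v₁, v₂}.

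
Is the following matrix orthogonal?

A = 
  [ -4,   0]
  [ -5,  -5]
No

AᵀA = 
  [ 41,  25]
  [ 25,  25]
≠ I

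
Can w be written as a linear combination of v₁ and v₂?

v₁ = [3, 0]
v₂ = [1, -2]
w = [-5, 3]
Yes

Form the augmented matrix and row-reduce:
[v₁|v₂|w] = 
  [  3,   1,  -5]
  [  0,  -2,   3]
(already in echelon form — no row operations needed)

No row of the form [0 0 | nonzero], so the system is consistent. Back-substitution gives c₁ = -7/6, c₂ = -3/2: w = (-7/6)·v₁ + (-3/2)·v₂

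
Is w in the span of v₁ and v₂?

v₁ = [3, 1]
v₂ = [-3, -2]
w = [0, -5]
Yes

Form the augmented matrix and row-reduce:
[v₁|v₂|w] = 
  [  3,  -3,   0]
  [  1,  -2,  -5]
R2 → R2 - (1/3)·R1
REF = 
  [  3,  -3,   0]
  [  0,  -1,  -5]

No row of the form [0 0 | nonzero], so the system is consistent. Back-substitution gives c₁ = 5, c₂ = 5: w = (5)·v₁ + (5)·v₂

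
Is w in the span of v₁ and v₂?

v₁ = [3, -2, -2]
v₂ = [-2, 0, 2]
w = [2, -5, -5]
No

Form the augmented matrix and row-reduce:
[v₁|v₂|w] = 
  [  3,  -2,   2]
  [ -2,   0,  -5]
  [ -2,   2,  -5]
R2 → R2 + (2/3)·R1
R3 → R3 + (2/3)·R1
R3 → R3 + (1/2)·R2
REF = 
  [    3,    -2,     2]
  [    0,  -4/3, -11/3]
  [    0,     0, -11/2]

Row 3 reads [0 0 | -11/2], i.e. 0 = -11/2, so the system is inconsistent and w ∉ span{v₁, v₂}.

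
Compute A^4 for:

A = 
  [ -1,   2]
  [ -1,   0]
A^4 = 
  [ -1,   6]
  [ -3,   2]

A² = A·A:
A²[1,1] = (-1)(-1) + (2)(-1) = -1
A²[1,2] = (-1)(2) + (2)(0) = -2
A²[2,1] = (-1)(-1) + (0)(-1) = 1
A²[2,2] = (-1)(2) + (0)(0) = -2
A² = 
  [ -1,  -2]
  [  1,  -2]

A^3 = A^2·A:
A^3[1,1] = (-1)(-1) + (-2)(-1) = 3
A^3[1,2] = (-1)(2) + (-2)(0) = -2
A^3[2,1] = (1)(-1) + (-2)(-1) = 1
A^3[2,2] = (1)(2) + (-2)(0) = 2
A^3 = 
  [  3,  -2]
  [  1,   2]

A^4 = A^3·A:
A^4[1,1] = (3)(-1) + (-2)(-1) = -1
A^4[1,2] = (3)(2) + (-2)(0) = 6
A^4[2,1] = (1)(-1) + (2)(-1) = -3
A^4[2,2] = (1)(2) + (2)(0) = 2
A^4 = 
  [ -1,   6]
  [ -3,   2]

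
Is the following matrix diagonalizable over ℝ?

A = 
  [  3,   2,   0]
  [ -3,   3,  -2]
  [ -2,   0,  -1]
No

Characteristic polynomial: det(λI - A) = λ³ - 5λ² + 9λ + 7
By the rational root theorem any rational root is an integer dividing 7; none of those is a root, so p(λ) has no rational roots and hence (being an irreducible cubic) no repeated roots.
Discriminant of the cubic: Δ = -4384
Δ < 0 ⇒ one real eigenvalue and a complex-conjugate pair: λ ≈ 2.787 + 2.105i, 2.787 - 2.105i, -0.5738
Has complex eigenvalues (not diagonalizable over ℝ).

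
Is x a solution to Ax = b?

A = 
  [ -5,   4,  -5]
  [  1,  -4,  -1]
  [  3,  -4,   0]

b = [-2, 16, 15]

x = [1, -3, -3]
Yes

Ax = [-2, 16, 15] = b ✓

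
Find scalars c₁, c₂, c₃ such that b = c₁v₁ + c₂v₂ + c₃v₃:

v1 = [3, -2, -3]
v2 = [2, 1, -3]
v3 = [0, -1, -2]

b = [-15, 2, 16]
c1 = -3, c2 = -3, c3 = 1

b = -3·v1 + -3·v2 + 1·v3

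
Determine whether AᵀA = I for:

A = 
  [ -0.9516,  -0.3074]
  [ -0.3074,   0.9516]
Yes

AᵀA = 
  [  1,   0]
  [  0,   1]
≈ I (equal to I up to the 4-dp rounding of the entries)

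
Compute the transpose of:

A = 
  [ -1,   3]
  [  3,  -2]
Aᵀ = 
  [ -1,   3]
  [  3,  -2]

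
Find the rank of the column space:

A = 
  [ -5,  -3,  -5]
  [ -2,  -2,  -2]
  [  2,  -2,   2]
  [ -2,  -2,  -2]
dim(Col(A)) = 2

Row reduce:
R2 → R2 - (2/5)·R1
R3 → R3 + (2/5)·R1
R4 → R4 - (2/5)·R1
R3 → R3 - (4)·R2
R4 → R4 - (1)·R2
REF = 
  [  -5,   -3,   -5]
  [   0, -4/5,    0]
  [   0,    0,    0]
  [   0,    0,    0]
Pivot columns: 1, 2 → 2 pivots.
dim(Col(A)) = number of pivot columns = 2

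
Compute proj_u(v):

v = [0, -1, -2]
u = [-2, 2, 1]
v·u = (0)(-2) + (-1)(2) + (-2)(1) = -4
u·u = (-2)² + (2)² + (1)² = 9
proj_u(v) = (v·u / u·u) × u = (-4/9) × u

proj_u(v) = [8/9, -8/9, -4/9]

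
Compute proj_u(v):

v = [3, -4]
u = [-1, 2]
v·u = (3)(-1) + (-4)(2) = -11
u·u = (-1)² + (2)² = 5
proj_u(v) = (v·u / u·u) × u = (-11/5) × u

proj_u(v) = [11/5, -22/5]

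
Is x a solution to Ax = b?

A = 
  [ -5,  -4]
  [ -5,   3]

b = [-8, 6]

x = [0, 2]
Yes

Ax = [-8, 6] = b ✓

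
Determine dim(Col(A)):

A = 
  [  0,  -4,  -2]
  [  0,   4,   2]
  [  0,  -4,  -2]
dim(Col(A)) = 1

Row reduce:
R2 → R2 + (1)·R1
R3 → R3 - (1)·R1
REF = 
  [  0,  -4,  -2]
  [  0,   0,   0]
  [  0,   0,   0]
Pivot columns: 2 → 1 pivot.
dim(Col(A)) = number of pivot columns = 1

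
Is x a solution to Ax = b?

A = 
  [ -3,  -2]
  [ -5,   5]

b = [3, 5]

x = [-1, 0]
Yes

Ax = [3, 5] = b ✓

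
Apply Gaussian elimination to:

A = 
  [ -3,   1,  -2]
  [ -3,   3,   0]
Row operations:
R2 → R2 - (1)·R1

Resulting echelon form:
REF = 
  [ -3,   1,  -2]
  [  0,   2,   2]

Rank = 2 (number of non-zero pivot rows).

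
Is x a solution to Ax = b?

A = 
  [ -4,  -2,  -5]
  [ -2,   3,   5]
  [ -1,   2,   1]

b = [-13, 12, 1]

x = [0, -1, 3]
Yes

Ax = [-13, 12, 1] = b ✓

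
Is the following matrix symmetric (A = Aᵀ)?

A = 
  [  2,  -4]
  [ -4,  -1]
Yes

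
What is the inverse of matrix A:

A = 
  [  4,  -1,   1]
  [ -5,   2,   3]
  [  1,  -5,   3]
det(A) = (4)·((2)(3) - (3)(-5)) - (-1)·((-5)(3) - (3)(1)) + (1)·((-5)(-5) - (2)(1))
  = (4)(21) - (-1)(-18) + (1)(23)
  = 89
det(A) = 89 ≠ 0, so A is invertible.

Cofactors Cᵢⱼ = (-1)ⁱ⁺ʲ·Mᵢⱼ:
C = 
  [ 21,  18,  23]
  [ -2,  11,  19]
  [ -5, -17,   3]

adj(A) = Cᵀ:
adj(A) = 
  [ 21,  -2,  -5]
  [ 18,  11, -17]
  [ 23,  19,   3]

A⁻¹ = (1/89) · adj(A):
A⁻¹ = 
  [ 21/89,  -2/89,  -5/89]
  [ 18/89,  11/89, -17/89]
  [ 23/89,  19/89,   3/89]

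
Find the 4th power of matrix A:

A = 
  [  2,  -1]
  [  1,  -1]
A^4 = 
  [  8,  -3]
  [  3,  -1]

A² = A·A:
A²[1,1] = (2)(2) + (-1)(1) = 3
A²[1,2] = (2)(-1) + (-1)(-1) = -1
A²[2,1] = (1)(2) + (-1)(1) = 1
A²[2,2] = (1)(-1) + (-1)(-1) = 0
A² = 
  [  3,  -1]
  [  1,   0]

A^3 = A^2·A:
A^3[1,1] = (3)(2) + (-1)(1) = 5
A^3[1,2] = (3)(-1) + (-1)(-1) = -2
A^3[2,1] = (1)(2) + (0)(1) = 2
A^3[2,2] = (1)(-1) + (0)(-1) = -1
A^3 = 
  [  5,  -2]
  [  2,  -1]

A^4 = A^3·A:
A^4[1,1] = (5)(2) + (-2)(1) = 8
A^4[1,2] = (5)(-1) + (-2)(-1) = -3
A^4[2,1] = (2)(2) + (-1)(1) = 3
A^4[2,2] = (2)(-1) + (-1)(-1) = -1
A^4 = 
  [  8,  -3]
  [  3,  -1]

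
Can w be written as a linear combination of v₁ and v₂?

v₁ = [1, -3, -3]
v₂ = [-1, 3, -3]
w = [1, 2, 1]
No

Form the augmented matrix and row-reduce:
[v₁|v₂|w] = 
  [  1,  -1,   1]
  [ -3,   3,   2]
  [ -3,  -3,   1]
R2 → R2 + (3)·R1
R3 → R3 + (3)·R1
Swap R2 ↔ R3
REF = 
  [  1,  -1,   1]
  [  0,  -6,   4]
  [  0,   0,   5]

Row 3 reads [0 0 | 5], i.e. 0 = 5, so the system is inconsistent and w ∉ span{v₁, v₂}.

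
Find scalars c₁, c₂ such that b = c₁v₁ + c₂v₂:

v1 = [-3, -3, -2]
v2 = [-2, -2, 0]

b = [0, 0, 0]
c1 = 0, c2 = 0

b = 0·v1 + 0·v2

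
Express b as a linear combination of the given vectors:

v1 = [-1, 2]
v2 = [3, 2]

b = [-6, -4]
c1 = 0, c2 = -2

b = 0·v1 + -2·v2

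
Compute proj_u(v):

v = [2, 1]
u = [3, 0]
v·u = (2)(3) + (1)(0) = 6
u·u = (3)² + (0)² = 9
proj_u(v) = (v·u / u·u) × u = (6/9) × u = (2/3) × u

proj_u(v) = [2, 0]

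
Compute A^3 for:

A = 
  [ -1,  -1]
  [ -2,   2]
A^3 = 
  [ -1,  -5]
  [-10,  14]

A² = A·A:
A²[1,1] = (-1)(-1) + (-1)(-2) = 3
A²[1,2] = (-1)(-1) + (-1)(2) = -1
A²[2,1] = (-2)(-1) + (2)(-2) = -2
A²[2,2] = (-2)(-1) + (2)(2) = 6
A² = 
  [  3,  -1]
  [ -2,   6]

A^3 = A^2·A:
A^3[1,1] = (3)(-1) + (-1)(-2) = -1
A^3[1,2] = (3)(-1) + (-1)(2) = -5
A^3[2,1] = (-2)(-1) + (6)(-2) = -10
A^3[2,2] = (-2)(-1) + (6)(2) = 14
A^3 = 
  [ -1,  -5]
  [-10,  14]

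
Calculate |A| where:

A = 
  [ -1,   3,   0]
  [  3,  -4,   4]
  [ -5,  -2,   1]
Cofactor expansion along row 1:
det(A) = (-1)·((-4)(1) - (4)(-2)) - (3)·((3)(1) - (4)(-5)) + (0)·((3)(-2) - (-4)(-5))
  = (-1)(4) - (3)(23) + (0)(-26)
  = -73

det(A) = -73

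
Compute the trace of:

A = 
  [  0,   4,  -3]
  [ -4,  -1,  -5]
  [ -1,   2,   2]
1

tr(A) = 0 + -1 + 2 = 1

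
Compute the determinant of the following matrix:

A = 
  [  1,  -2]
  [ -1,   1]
-1

For a 2×2 matrix, det = ad - bc = (1)(1) - (-2)(-1) = -1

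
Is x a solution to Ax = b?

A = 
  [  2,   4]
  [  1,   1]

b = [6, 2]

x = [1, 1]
Yes

Ax = [6, 2] = b ✓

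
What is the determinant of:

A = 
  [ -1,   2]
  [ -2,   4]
0

For a 2×2 matrix, det = ad - bc = (-1)(4) - (2)(-2) = 0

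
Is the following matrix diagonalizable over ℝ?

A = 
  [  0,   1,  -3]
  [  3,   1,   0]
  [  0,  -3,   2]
No

Characteristic polynomial: det(λI - A) = λ³ - 3λ² - λ - 21
By the rational root theorem any rational root is an integer dividing 21; none of those is a root, so p(λ) has no rational roots and hence (being an irreducible cubic) no repeated roots.
Discriminant of the cubic: Δ = -15296
Δ < 0 ⇒ one real eigenvalue and a complex-conjugate pair: λ ≈ 4.343, -0.6717 + 2.094i, -0.6717 - 2.094i
Has complex eigenvalues (not diagonalizable over ℝ).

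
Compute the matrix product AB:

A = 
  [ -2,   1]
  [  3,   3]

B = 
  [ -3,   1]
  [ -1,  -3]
A is 2×2 and B is 2×2, so AB is 2×2. Each entry is (row of A)·(column of B):
AB[1,1] = (-2)(-3) + (1)(-1) = 5
AB[1,2] = (-2)(1) + (1)(-3) = -5
AB[2,1] = (3)(-3) + (3)(-1) = -12
AB[2,2] = (3)(1) + (3)(-3) = -6

AB = 
  [  5,  -5]
  [-12,  -6]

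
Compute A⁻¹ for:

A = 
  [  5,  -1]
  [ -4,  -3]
det(A) = (5)(-3) - (-1)(-4) = -19
For a 2×2 matrix, A⁻¹ = (1/det(A)) · [[d, -b], [-c, a]]
    = (-1/19) · [[-3, 1], [4, 5]]

A⁻¹ = 
  [ 3/19, -1/19]
  [-4/19, -5/19]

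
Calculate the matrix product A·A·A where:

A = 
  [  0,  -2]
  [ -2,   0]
A² = A·A:
A²[1,1] = (0)(0) + (-2)(-2) = 4
A²[1,2] = (0)(-2) + (-2)(0) = 0
A²[2,1] = (-2)(0) + (0)(-2) = 0
A²[2,2] = (-2)(-2) + (0)(0) = 4
A² = 
  [  4,   0]
  [  0,   4]

A^3 = A^2·A:
A^3[1,1] = (4)(0) + (0)(-2) = 0
A^3[1,2] = (4)(-2) + (0)(0) = -8
A^3[2,1] = (0)(0) + (4)(-2) = -8
A^3[2,2] = (0)(-2) + (4)(0) = 0
A^3 = 
  [  0,  -8]
  [ -8,   0]

Therefore
A^3 = 
  [  0,  -8]
  [ -8,   0]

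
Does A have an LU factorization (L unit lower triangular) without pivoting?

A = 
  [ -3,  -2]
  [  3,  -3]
Yes.
A[1,1] = -3 ≠ 0, so Gaussian elimination proceeds without a row swap: multiplier ℓ₂₁ = (3)/(-3) = -1, and U[2,2] = -3 - (-1)(-2) = -5.
L = 
  [  1,   0]
  [ -1,   1]
U = 
  [ -3,  -2]
  [  0,  -5]
Check row 2 of LU: [(-1)(-3), (-1)(-2) + (-5)] = [3, -3] = row 2 of A ✓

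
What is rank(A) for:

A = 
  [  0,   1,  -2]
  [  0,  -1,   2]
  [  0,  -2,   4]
rank(A) = 1

Row reduce:
R2 → R2 + (1)·R1
R3 → R3 + (2)·R1
REF = 
  [  0,   1,  -2]
  [  0,   0,   0]
  [  0,   0,   0]
Pivot columns: 2 → 1 pivot.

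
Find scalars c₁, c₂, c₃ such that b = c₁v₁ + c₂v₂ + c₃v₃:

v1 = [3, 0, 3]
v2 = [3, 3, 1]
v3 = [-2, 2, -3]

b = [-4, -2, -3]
c1 = -2, c2 = 0, c3 = -1

b = -2·v1 + 0·v2 + -1·v3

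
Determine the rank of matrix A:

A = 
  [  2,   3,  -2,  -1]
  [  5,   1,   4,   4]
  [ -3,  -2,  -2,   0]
rank(A) = 3

Row reduce:
R2 → R2 - (5/2)·R1
R3 → R3 + (3/2)·R1
R3 → R3 + (5/13)·R2
REF = 
  [     2,      3,     -2,     -1]
  [     0,  -13/2,      9,   13/2]
  [     0,      0, -20/13,      1]
Pivot columns: 1, 2, 3 → 3 pivots.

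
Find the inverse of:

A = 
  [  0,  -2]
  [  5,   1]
det(A) = (0)(1) - (-2)(5) = 10
For a 2×2 matrix, A⁻¹ = (1/det(A)) · [[d, -b], [-c, a]]
    = (1/10) · [[1, 2], [-5, 0]]

A⁻¹ = 
  [1/10,  1/5]
  [-1/2,    0]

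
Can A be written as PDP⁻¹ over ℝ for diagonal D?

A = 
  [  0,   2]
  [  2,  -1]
Yes

tr(A) = -1, det(A) = -4
Characteristic polynomial: λ² - tr(A)λ + det(A) = λ² + λ - 4
λ² + λ - 4 = 0  ⇒  λ = (-1 ± √((1)² - 4·(-4)))/2 = (-1 ± √(17))/2
  = (-1 + √17)/2,  (-1 - √17)/2
Eigenvalues: (-1 + √17)/2, (-1 - √17)/2  (≈ 1.562, -2.562)
The two irrational eigenvalues are distinct (simple), so each has alg. mult. = geom. mult. = 1.
Sum of geometric multiplicities equals n, so A has n independent eigenvectors.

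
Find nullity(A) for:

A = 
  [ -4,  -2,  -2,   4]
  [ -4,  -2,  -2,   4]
nullity(A) = 3

Row reduce:
R2 → R2 - (1)·R1
REF = 
  [ -4,  -2,  -2,   4]
  [  0,   0,   0,   0]
Pivot columns: 1 → 1 pivot.
rank(A) = 1, so nullity(A) = 4 - 1 = 3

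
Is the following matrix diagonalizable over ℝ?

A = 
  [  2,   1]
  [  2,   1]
Yes

tr(A) = 3, det(A) = 0
Characteristic polynomial: λ² - tr(A)λ + det(A) = λ² - 3λ
λ² - 3λ = λ(λ - 3)
Eigenvalues: 3, 0
λ=0: alg. mult. = 1, geom. mult. = 2 - rank(A - (0)I) = 2 - 1 = 1
λ=3: alg. mult. = 1, geom. mult. = 2 - rank(A - (3)I) = 2 - 1 = 1
Sum of geometric multiplicities equals n, so A has n independent eigenvectors.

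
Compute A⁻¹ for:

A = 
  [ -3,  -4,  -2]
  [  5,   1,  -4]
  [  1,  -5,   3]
det(A) = (-3)·((1)(3) - (-4)(-5)) - (-4)·((5)(3) - (-4)(1)) + (-2)·((5)(-5) - (1)(1))
  = (-3)(-17) - (-4)(19) + (-2)(-26)
  = 179
det(A) = 179 ≠ 0, so A is invertible.

Cofactors Cᵢⱼ = (-1)ⁱ⁺ʲ·Mᵢⱼ:
C = 
  [-17, -19, -26]
  [ 22,  -7, -19]
  [ 18, -22,  17]

adj(A) = Cᵀ:
adj(A) = 
  [-17,  22,  18]
  [-19,  -7, -22]
  [-26, -19,  17]

A⁻¹ = (1/179) · adj(A):
A⁻¹ = 
  [-17/179,  22/179,  18/179]
  [-19/179,  -7/179, -22/179]
  [-26/179, -19/179,  17/179]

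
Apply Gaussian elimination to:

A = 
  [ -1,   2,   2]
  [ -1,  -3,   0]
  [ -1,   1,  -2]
Row operations:
R2 → R2 - (1)·R1
R3 → R3 - (1)·R1
R3 → R3 - (1/5)·R2

Resulting echelon form:
REF = 
  [   -1,     2,     2]
  [    0,    -5,    -2]
  [    0,     0, -18/5]

Rank = 3 (number of non-zero pivot rows).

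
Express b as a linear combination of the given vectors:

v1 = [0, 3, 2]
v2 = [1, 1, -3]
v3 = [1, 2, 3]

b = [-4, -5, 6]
c1 = 0, c2 = -3, c3 = -1

b = 0·v1 + -3·v2 + -1·v3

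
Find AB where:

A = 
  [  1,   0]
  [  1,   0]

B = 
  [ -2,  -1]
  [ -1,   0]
AB = 
  [ -2,  -1]
  [ -2,  -1]

A is 2×2 and B is 2×2, so AB is 2×2. Each entry is (row of A)·(column of B):
AB[1,1] = (1)(-2) + (0)(-1) = -2
AB[1,2] = (1)(-1) + (0)(0) = -1
AB[2,1] = (1)(-2) + (0)(-1) = -2
AB[2,2] = (1)(-1) + (0)(0) = -1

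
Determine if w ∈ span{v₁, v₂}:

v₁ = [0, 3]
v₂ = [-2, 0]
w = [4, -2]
Yes

Form the augmented matrix and row-reduce:
[v₁|v₂|w] = 
  [  0,  -2,   4]
  [  3,   0,  -2]
Swap R1 ↔ R2
REF = 
  [  3,   0,  -2]
  [  0,  -2,   4]

No row of the form [0 0 | nonzero], so the system is consistent. Back-substitution gives c₁ = -2/3, c₂ = -2: w = (-2/3)·v₁ + (-2)·v₂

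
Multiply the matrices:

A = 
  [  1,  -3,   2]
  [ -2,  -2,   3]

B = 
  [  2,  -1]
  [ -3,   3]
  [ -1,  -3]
AB = 
  [  9, -16]
  [ -1, -13]

A is 2×3 and B is 3×2, so AB is 2×2. Each entry is (row of A)·(column of B):
AB[1,1] = (1)(2) + (-3)(-3) + (2)(-1) = 9
AB[1,2] = (1)(-1) + (-3)(3) + (2)(-3) = -16
AB[2,1] = (-2)(2) + (-2)(-3) + (3)(-1) = -1
AB[2,2] = (-2)(-1) + (-2)(3) + (3)(-3) = -13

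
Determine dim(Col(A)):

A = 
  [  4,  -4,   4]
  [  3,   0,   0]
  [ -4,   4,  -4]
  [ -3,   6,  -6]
Row reduce:
R2 → R2 - (3/4)·R1
R3 → R3 + (1)·R1
R4 → R4 + (3/4)·R1
R4 → R4 - (1)·R2
REF = 
  [  4,  -4,   4]
  [  0,   3,  -3]
  [  0,   0,   0]
  [  0,   0,   0]
Pivot columns: 1, 2 → 2 pivots.
dim(Col(A)) = number of pivot columns = 2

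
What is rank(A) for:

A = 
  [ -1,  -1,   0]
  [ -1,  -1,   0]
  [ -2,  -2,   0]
rank(A) = 1

Row reduce:
R2 → R2 - (1)·R1
R3 → R3 - (2)·R1
REF = 
  [ -1,  -1,   0]
  [  0,   0,   0]
  [  0,   0,   0]
Pivot columns: 1 → 1 pivot.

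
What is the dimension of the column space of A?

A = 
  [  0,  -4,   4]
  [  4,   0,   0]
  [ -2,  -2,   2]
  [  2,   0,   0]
dim(Col(A)) = 2

Row reduce:
Swap R1 ↔ R2
R3 → R3 + (1/2)·R1
R4 → R4 - (1/2)·R1
R3 → R3 - (1/2)·R2
REF = 
  [  4,   0,   0]
  [  0,  -4,   4]
  [  0,   0,   0]
  [  0,   0,   0]
Pivot columns: 1, 2 → 2 pivots.
dim(Col(A)) = number of pivot columns = 2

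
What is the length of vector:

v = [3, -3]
4.243

||v||₂ = √((3)² + (-3)²) = √18 = 4.243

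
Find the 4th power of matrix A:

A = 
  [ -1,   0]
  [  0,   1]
A² = A·A:
A²[1,1] = (-1)(-1) + (0)(0) = 1
A²[1,2] = (-1)(0) + (0)(1) = 0
A²[2,1] = (0)(-1) + (1)(0) = 0
A²[2,2] = (0)(0) + (1)(1) = 1
A² = 
  [  1,   0]
  [  0,   1]

A^3 = A^2·A:
A^3[1,1] = (1)(-1) + (0)(0) = -1
A^3[1,2] = (1)(0) + (0)(1) = 0
A^3[2,1] = (0)(-1) + (1)(0) = 0
A^3[2,2] = (0)(0) + (1)(1) = 1
A^3 = 
  [ -1,   0]
  [  0,   1]

A^4 = A^3·A:
A^4[1,1] = (-1)(-1) + (0)(0) = 1
A^4[1,2] = (-1)(0) + (0)(1) = 0
A^4[2,1] = (0)(-1) + (1)(0) = 0
A^4[2,2] = (0)(0) + (1)(1) = 1
A^4 = 
  [  1,   0]
  [  0,   1]

Therefore
A^4 = 
  [  1,   0]
  [  0,   1]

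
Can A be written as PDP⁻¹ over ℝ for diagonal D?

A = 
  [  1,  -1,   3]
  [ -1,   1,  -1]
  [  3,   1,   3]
Yes

Characteristic polynomial: det(λI - A) = λ³ - 5λ² - 2λ + 8
By the rational root theorem any rational root is an integer dividing 8; none of those is a root, so p(λ) has no rational roots and hence (being an irreducible cubic) no repeated roots.
Discriminant of the cubic: Δ = 3844
Δ > 0 ⇒ three distinct real eigenvalues: λ ≈ -1.297, 1.213, 5.084
Three distinct real eigenvalues, so A has 3 independent eigenvectors.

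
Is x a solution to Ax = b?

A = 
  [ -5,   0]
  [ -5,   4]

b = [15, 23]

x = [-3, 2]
Yes

Ax = [15, 23] = b ✓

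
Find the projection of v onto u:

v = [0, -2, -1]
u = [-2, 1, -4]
proj_u(v) = [-4/21, 2/21, -8/21]

v·u = (0)(-2) + (-2)(1) + (-1)(-4) = 2
u·u = (-2)² + (1)² + (-4)² = 21
proj_u(v) = (v·u / u·u) × u = (2/21) × u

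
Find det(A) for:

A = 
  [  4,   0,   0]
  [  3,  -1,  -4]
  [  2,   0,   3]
Cofactor expansion along row 1:
det(A) = (4)·((-1)(3) - (-4)(0)) - (0)·((3)(3) - (-4)(2)) + (0)·((3)(0) - (-1)(2))
  = (4)(-3) - (0)(17) + (0)(2)
  = -12

det(A) = -12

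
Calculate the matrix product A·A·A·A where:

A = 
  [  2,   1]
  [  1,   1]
A² = A·A:
A²[1,1] = (2)(2) + (1)(1) = 5
A²[1,2] = (2)(1) + (1)(1) = 3
A²[2,1] = (1)(2) + (1)(1) = 3
A²[2,2] = (1)(1) + (1)(1) = 2
A² = 
  [  5,   3]
  [  3,   2]

A^3 = A^2·A:
A^3[1,1] = (5)(2) + (3)(1) = 13
A^3[1,2] = (5)(1) + (3)(1) = 8
A^3[2,1] = (3)(2) + (2)(1) = 8
A^3[2,2] = (3)(1) + (2)(1) = 5
A^3 = 
  [ 13,   8]
  [  8,   5]

A^4 = A^3·A:
A^4[1,1] = (13)(2) + (8)(1) = 34
A^4[1,2] = (13)(1) + (8)(1) = 21
A^4[2,1] = (8)(2) + (5)(1) = 21
A^4[2,2] = (8)(1) + (5)(1) = 13
A^4 = 
  [ 34,  21]
  [ 21,  13]

Therefore
A^4 = 
  [ 34,  21]
  [ 21,  13]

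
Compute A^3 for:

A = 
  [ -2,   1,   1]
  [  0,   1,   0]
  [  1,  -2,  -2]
A^3 = 
  [-14,  10,  13]
  [  0,   1,   0]
  [ 13, -11, -14]

A² = A·A:
A²[1,1] = (-2)(-2) + (1)(0) + (1)(1) = 5
A²[1,2] = (-2)(1) + (1)(1) + (1)(-2) = -3
A²[1,3] = (-2)(1) + (1)(0) + (1)(-2) = -4
A²[2,1] = (0)(-2) + (1)(0) + (0)(1) = 0
A²[2,2] = (0)(1) + (1)(1) + (0)(-2) = 1
A²[2,3] = (0)(1) + (1)(0) + (0)(-2) = 0
A²[3,1] = (1)(-2) + (-2)(0) + (-2)(1) = -4
A²[3,2] = (1)(1) + (-2)(1) + (-2)(-2) = 3
A²[3,3] = (1)(1) + (-2)(0) + (-2)(-2) = 5
A² = 
  [  5,  -3,  -4]
  [  0,   1,   0]
  [ -4,   3,   5]

A^3 = A^2·A:
A^3[1,1] = (5)(-2) + (-3)(0) + (-4)(1) = -14
A^3[1,2] = (5)(1) + (-3)(1) + (-4)(-2) = 10
A^3[1,3] = (5)(1) + (-3)(0) + (-4)(-2) = 13
A^3[2,1] = (0)(-2) + (1)(0) + (0)(1) = 0
A^3[2,2] = (0)(1) + (1)(1) + (0)(-2) = 1
A^3[2,3] = (0)(1) + (1)(0) + (0)(-2) = 0
A^3[3,1] = (-4)(-2) + (3)(0) + (5)(1) = 13
A^3[3,2] = (-4)(1) + (3)(1) + (5)(-2) = -11
A^3[3,3] = (-4)(1) + (3)(0) + (5)(-2) = -14
A^3 = 
  [-14,  10,  13]
  [  0,   1,   0]
  [ 13, -11, -14]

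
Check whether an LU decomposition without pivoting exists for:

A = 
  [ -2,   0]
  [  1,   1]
Yes.
A[1,1] = -2 ≠ 0, so Gaussian elimination proceeds without a row swap: multiplier ℓ₂₁ = (1)/(-2) = -1/2, and U[2,2] = 1 - (-1/2)(0) = 1.
L = 
  [   1,    0]
  [-1/2,    1]
U = 
  [ -2,   0]
  [  0,   1]
Check row 2 of LU: [(-1/2)(-2), (-1/2)(0) + 1] = [1, 1] = row 2 of A ✓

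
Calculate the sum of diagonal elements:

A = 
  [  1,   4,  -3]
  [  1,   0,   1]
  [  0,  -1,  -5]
-4

tr(A) = 1 + 0 + -5 = -4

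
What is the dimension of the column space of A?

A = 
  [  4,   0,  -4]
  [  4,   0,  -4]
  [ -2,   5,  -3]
Row reduce:
R2 → R2 - (1)·R1
R3 → R3 + (1/2)·R1
Swap R2 ↔ R3
REF = 
  [  4,   0,  -4]
  [  0,   5,  -5]
  [  0,   0,   0]
Pivot columns: 1, 2 → 2 pivots.
dim(Col(A)) = number of pivot columns = 2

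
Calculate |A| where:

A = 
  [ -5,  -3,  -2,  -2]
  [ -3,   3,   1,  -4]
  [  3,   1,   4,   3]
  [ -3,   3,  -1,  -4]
-64

Cofactor expansion along row 1: det(A) = a₁₁M₁₁ - a₁₂M₁₂ + a₁₃M₁₃ - a₁₄M₁₄

M₁₁ = det[[3, 1, -4]; [1, 4, 3]; [3, -1, -4]]
  = (3)·((4)(-4) - (3)(-1)) - (1)·((1)(-4) - (3)(3)) + (-4)·((1)(-1) - (4)(3))
  = (3)(-13) - (1)(-13) + (-4)(-13)
  = 26
M₁₂ = det[[-3, 1, -4]; [3, 4, 3]; [-3, -1, -4]]
  = (-3)·((4)(-4) - (3)(-1)) - (1)·((3)(-4) - (3)(-3)) + (-4)·((3)(-1) - (4)(-3))
  = (-3)(-13) - (1)(-3) + (-4)(9)
  = 6
M₁₃ = det[[-3, 3, -4]; [3, 1, 3]; [-3, 3, -4]]
  = (-3)·((1)(-4) - (3)(3)) - (3)·((3)(-4) - (3)(-3)) + (-4)·((3)(3) - (1)(-3))
  = (-3)(-13) - (3)(-3) + (-4)(12)
  = 0
M₁₄ = det[[-3, 3, 1]; [3, 1, 4]; [-3, 3, -1]]
  = (-3)·((1)(-1) - (4)(3)) - (3)·((3)(-1) - (4)(-3)) + (1)·((3)(3) - (1)(-3))
  = (-3)(-13) - (3)(9) + (1)(12)
  = 24

det(A) = (-5)(26) - (-3)(6) + (-2)(0) - (-2)(24) = -64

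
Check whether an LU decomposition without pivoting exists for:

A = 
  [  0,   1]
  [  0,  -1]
Yes.
The first column is zero, so A is already upper triangular: L = I, U = A.
L = 
  [  1,   0]
  [  0,   1]
U = 
  [  0,   1]
  [  0,  -1]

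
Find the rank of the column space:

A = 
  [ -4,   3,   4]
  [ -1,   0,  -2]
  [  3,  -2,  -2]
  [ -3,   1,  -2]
Row reduce:
R2 → R2 - (1/4)·R1
R3 → R3 + (3/4)·R1
R4 → R4 - (3/4)·R1
R3 → R3 + (1/3)·R2
R4 → R4 - (5/3)·R2
REF = 
  [  -4,    3,    4]
  [   0, -3/4,   -3]
  [   0,    0,    0]
  [   0,    0,    0]
Pivot columns: 1, 2 → 2 pivots.
dim(Col(A)) = number of pivot columns = 2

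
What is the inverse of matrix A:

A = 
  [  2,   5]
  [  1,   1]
det(A) = (2)(1) - (5)(1) = -3
For a 2×2 matrix, A⁻¹ = (1/det(A)) · [[d, -b], [-c, a]]
    = (-1/3) · [[1, -5], [-1, 2]]

A⁻¹ = 
  [-1/3,  5/3]
  [ 1/3, -2/3]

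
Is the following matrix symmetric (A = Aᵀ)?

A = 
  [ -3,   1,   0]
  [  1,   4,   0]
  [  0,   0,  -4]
Yes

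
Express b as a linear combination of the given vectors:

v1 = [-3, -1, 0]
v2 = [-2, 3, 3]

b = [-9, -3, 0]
c1 = 3, c2 = 0

b = 3·v1 + 0·v2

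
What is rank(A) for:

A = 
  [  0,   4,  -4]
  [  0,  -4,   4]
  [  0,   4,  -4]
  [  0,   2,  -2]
rank(A) = 1

Row reduce:
R2 → R2 + (1)·R1
R3 → R3 - (1)·R1
R4 → R4 - (1/2)·R1
REF = 
  [  0,   4,  -4]
  [  0,   0,   0]
  [  0,   0,   0]
  [  0,   0,   0]
Pivot columns: 2 → 1 pivot.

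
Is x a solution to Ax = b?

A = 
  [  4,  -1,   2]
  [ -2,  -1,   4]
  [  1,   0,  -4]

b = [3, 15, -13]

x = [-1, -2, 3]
No

Ax = [4, 16, -13] ≠ b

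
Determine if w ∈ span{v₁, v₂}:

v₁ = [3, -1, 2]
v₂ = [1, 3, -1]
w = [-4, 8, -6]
Yes

Form the augmented matrix and row-reduce:
[v₁|v₂|w] = 
  [  3,   1,  -4]
  [ -1,   3,   8]
  [  2,  -1,  -6]
R2 → R2 + (1/3)·R1
R3 → R3 - (2/3)·R1
R3 → R3 + (1/2)·R2
REF = 
  [   3,    1,   -4]
  [   0, 10/3, 20/3]
  [   0,    0,    0]

No row of the form [0 0 | nonzero], so the system is consistent. Back-substitution gives c₁ = -2, c₂ = 2: w = (-2)·v₁ + (2)·v₂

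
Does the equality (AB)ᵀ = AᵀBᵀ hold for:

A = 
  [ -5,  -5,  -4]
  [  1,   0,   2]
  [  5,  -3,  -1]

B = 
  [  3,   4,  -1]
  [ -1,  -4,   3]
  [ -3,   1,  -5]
No

(AB)ᵀ = 
  [  2,  -3,  21]
  [ -4,   6,  31]
  [ 10, -11,  -9]

AᵀBᵀ = 
  [-16,  16,  -9]
  [-12,  -4,  30]
  [ -3,  -7,  19]

The two matrices differ, so (AB)ᵀ ≠ AᵀBᵀ in general. The correct identity is (AB)ᵀ = BᵀAᵀ.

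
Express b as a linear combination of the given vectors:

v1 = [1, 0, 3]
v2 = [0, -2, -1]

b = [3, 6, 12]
c1 = 3, c2 = -3

b = 3·v1 + -3·v2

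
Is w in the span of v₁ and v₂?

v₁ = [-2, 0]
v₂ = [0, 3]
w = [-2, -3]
Yes

Form the augmented matrix and row-reduce:
[v₁|v₂|w] = 
  [ -2,   0,  -2]
  [  0,   3,  -3]
(already in echelon form — no row operations needed)

No row of the form [0 0 | nonzero], so the system is consistent. Back-substitution gives c₁ = 1, c₂ = -1: w = (1)·v₁ + (-1)·v₂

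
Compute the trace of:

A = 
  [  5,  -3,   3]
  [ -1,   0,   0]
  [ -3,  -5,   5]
10

tr(A) = 5 + 0 + 5 = 10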